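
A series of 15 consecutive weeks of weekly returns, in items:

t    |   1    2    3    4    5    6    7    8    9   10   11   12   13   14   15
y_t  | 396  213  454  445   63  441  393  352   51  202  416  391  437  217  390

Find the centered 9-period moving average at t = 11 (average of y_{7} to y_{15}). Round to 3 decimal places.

Sum of periods 7–15: 393 + 352 + 51 + 202 + 416 + 391 + 437 + 217 + 390 = 2849
Divide by 9: 2849 / 9 = 316.556

316.556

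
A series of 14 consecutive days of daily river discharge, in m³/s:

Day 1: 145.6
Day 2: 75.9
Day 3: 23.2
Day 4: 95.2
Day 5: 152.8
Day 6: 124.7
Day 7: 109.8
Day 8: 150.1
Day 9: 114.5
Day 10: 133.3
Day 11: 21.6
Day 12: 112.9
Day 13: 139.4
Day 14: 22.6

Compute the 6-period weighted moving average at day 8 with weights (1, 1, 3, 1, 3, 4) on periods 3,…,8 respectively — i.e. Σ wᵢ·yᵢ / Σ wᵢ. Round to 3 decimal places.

Weighted sum: 1·23.2 + 1·95.2 + 3·152.8 + 1·124.7 + 3·109.8 + 4·150.1 = 23.2 + 95.2 + 458.4 + 124.7 + 329.4 + 600.4 = 1631.3
Weight total: 1 + 1 + 3 + 1 + 3 + 4 = 13
WMA = 1631.3 / 13 = 125.485

125.485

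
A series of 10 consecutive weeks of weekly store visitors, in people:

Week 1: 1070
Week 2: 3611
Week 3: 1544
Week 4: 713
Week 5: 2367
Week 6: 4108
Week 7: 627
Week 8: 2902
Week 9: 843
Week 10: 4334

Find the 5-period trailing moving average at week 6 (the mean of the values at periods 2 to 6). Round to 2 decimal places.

Sum of periods 2–6: 3611 + 1544 + 713 + 2367 + 4108 = 12343
Divide by 5: 12343 / 5 = 2468.60

2468.60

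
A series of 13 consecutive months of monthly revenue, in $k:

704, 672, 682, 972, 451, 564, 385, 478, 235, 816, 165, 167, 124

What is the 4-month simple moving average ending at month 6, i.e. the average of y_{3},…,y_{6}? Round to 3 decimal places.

667.250

Sum of periods 3–6: 682 + 972 + 451 + 564 = 2669
Divide by 4: 2669 / 4 = 667.250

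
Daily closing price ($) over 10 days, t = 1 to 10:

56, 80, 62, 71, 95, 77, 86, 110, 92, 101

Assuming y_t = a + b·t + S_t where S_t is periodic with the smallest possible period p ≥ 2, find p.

3

First differences y_{t+1} − y_t: 24, -18, 9, 24, -18, 9, 24, -18, …
The difference pattern repeats every 3 terms and not for any smaller step, so p = 3.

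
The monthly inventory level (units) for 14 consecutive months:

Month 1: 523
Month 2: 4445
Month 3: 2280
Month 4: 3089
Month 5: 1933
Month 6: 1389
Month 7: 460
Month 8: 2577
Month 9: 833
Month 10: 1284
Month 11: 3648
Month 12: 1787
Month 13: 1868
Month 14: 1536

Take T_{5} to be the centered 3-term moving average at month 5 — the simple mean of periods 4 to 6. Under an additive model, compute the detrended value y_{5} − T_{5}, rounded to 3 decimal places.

Trend T_5 = (3089 + 1933 + 1389) / 3 = 6411/3 = 2137.00000
Detrended value: 1933 − 2137.00000 = -204.000

-204.000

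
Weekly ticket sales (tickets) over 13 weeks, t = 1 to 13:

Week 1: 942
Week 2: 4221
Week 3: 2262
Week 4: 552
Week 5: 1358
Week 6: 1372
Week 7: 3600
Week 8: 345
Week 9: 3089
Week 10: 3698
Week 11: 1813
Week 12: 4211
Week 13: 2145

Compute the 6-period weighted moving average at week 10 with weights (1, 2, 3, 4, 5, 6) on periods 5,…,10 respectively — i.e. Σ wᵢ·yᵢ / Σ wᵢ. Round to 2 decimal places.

Weighted sum: 1·1358 + 2·1372 + 3·3600 + 4·345 + 5·3089 + 6·3698 = 1358 + 2744 + 10800 + 1380 + 15445 + 22188 = 53915
Weight total: 1 + 2 + 3 + 4 + 5 + 6 = 21
WMA = 53915 / 21 = 2567.38

2567.38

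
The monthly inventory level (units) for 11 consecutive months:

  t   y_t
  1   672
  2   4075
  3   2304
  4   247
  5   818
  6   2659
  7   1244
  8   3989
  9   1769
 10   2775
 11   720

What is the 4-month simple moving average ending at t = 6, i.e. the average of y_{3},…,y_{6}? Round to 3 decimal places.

1507.000

Sum of periods 3–6: 2304 + 247 + 818 + 2659 = 6028
Divide by 4: 6028 / 4 = 1507.000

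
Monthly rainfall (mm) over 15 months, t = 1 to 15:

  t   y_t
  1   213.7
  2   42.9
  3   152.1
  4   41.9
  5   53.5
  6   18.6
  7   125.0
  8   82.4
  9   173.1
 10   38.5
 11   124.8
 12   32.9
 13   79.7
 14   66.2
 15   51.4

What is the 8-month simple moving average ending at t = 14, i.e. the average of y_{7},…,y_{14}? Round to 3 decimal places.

90.325

Sum of periods 7–14: 125.0 + 82.4 + 173.1 + 38.5 + 124.8 + 32.9 + 79.7 + 66.2 = 722.6
Divide by 8: 722.6 / 8 = 90.325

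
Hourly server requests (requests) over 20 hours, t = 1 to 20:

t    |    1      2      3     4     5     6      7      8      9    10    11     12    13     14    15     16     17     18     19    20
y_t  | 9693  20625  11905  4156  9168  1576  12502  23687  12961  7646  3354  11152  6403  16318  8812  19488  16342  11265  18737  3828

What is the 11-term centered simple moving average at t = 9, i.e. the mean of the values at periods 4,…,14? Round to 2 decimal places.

Sum of periods 4–14: 4156 + 9168 + 1576 + 12502 + 23687 + 12961 + 7646 + 3354 + 11152 + 6403 + 16318 = 108923
Divide by 11: 108923 / 11 = 9902.09

9902.09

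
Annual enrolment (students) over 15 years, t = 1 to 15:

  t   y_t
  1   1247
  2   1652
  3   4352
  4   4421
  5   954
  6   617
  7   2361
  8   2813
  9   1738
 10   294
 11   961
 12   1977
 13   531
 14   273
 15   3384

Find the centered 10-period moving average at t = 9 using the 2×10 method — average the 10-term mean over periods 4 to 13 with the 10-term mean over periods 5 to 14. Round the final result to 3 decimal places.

Sum over 4–13: 4421 + 954 + 617 + 2361 + 2813 + 1738 + 294 + 961 + 1977 + 531 = 16667
Sum over 5–14: 954 + 617 + 2361 + 2813 + 1738 + 294 + 961 + 1977 + 531 + 273 = 12519
CMA at t=9 = (16667 + 12519) / (2·10) = 29186 / 20 = 1459.300

1459.300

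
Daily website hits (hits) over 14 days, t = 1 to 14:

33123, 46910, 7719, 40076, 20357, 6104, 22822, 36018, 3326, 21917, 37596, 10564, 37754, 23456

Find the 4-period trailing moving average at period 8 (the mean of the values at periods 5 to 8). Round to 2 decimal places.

21325.25

Sum of periods 5–8: 20357 + 6104 + 22822 + 36018 = 85301
Divide by 4: 85301 / 4 = 21325.25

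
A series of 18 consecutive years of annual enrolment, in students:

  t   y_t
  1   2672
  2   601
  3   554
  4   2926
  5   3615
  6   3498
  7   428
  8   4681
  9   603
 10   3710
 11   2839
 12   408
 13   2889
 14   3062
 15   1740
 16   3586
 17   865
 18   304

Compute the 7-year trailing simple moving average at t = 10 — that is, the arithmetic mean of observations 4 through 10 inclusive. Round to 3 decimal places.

Sum of periods 4–10: 2926 + 3615 + 3498 + 428 + 4681 + 603 + 3710 = 19461
Divide by 7: 19461 / 7 = 2780.143

2780.143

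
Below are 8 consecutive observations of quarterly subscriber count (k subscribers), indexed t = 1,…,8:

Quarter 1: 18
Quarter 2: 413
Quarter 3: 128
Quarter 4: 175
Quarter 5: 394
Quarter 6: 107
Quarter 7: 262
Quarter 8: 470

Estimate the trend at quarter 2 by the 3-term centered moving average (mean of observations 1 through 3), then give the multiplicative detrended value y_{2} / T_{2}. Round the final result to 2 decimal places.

Trend T_2 = (18 + 413 + 128) / 3 = 559/3 = 186.3333
Ratio to trend: 413 / 186.3333 = 2.22

2.22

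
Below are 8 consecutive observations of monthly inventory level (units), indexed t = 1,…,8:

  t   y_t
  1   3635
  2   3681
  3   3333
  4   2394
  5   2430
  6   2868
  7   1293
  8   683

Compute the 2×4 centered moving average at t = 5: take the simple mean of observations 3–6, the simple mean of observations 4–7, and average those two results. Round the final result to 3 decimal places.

2501.250

Sum over 3–6: 3333 + 2394 + 2430 + 2868 = 11025
Sum over 4–7: 2394 + 2430 + 2868 + 1293 = 8985
CMA at t=5 = (11025 + 8985) / (2·4) = 20010 / 8 = 2501.250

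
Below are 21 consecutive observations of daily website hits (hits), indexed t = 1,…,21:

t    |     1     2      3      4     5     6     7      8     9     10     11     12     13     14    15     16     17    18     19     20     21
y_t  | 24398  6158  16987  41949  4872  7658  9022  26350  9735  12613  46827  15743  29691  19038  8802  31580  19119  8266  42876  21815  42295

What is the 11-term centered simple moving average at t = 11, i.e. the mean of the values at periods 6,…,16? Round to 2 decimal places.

19732.64

Sum of periods 6–16: 7658 + 9022 + 26350 + 9735 + 12613 + 46827 + 15743 + 29691 + 19038 + 8802 + 31580 = 217059
Divide by 11: 217059 / 11 = 19732.64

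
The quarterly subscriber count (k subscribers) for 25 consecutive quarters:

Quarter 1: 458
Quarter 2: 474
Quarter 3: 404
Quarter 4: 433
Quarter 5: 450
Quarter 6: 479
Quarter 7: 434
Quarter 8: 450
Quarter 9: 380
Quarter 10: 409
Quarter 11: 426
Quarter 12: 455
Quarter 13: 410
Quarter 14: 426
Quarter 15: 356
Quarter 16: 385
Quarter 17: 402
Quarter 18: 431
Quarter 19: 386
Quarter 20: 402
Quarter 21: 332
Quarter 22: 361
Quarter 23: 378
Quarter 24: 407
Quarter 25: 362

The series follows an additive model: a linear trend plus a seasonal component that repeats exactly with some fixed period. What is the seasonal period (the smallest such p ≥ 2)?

First differences y_{t+1} − y_t: 16, -70, 29, 17, 29, -45, 16, -70, 29, 17, 29, -45, 16, -70, …
The difference pattern repeats every 6 terms and not for any smaller step, so p = 6.

6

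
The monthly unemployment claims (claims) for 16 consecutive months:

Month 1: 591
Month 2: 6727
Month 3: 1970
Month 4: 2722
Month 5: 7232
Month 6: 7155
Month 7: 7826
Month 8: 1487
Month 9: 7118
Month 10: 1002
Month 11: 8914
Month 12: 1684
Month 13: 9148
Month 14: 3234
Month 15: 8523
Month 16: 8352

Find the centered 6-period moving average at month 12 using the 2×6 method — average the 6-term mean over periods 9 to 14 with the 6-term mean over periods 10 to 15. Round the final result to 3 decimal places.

Sum over 9–14: 7118 + 1002 + 8914 + 1684 + 9148 + 3234 = 31100
Sum over 10–15: 1002 + 8914 + 1684 + 9148 + 3234 + 8523 = 32505
CMA at t=12 = (31100 + 32505) / (2·6) = 63605 / 12 = 5300.417

5300.417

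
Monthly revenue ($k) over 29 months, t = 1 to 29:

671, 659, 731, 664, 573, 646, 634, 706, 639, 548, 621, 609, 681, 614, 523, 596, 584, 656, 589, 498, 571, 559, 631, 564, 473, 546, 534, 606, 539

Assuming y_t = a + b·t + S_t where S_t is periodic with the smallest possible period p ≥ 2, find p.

5

First differences y_{t+1} − y_t: -12, 72, -67, -91, 73, -12, 72, -67, -91, 73, -12, 72, …
The difference pattern repeats every 5 terms and not for any smaller step, so p = 5.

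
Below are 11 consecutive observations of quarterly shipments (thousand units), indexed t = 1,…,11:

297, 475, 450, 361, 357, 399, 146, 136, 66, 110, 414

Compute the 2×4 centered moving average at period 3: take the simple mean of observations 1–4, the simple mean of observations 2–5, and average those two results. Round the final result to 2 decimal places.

Sum over 1–4: 297 + 475 + 450 + 361 = 1583
Sum over 2–5: 475 + 450 + 361 + 357 = 1643
CMA at t=3 = (1583 + 1643) / (2·4) = 3226 / 8 = 403.25

403.25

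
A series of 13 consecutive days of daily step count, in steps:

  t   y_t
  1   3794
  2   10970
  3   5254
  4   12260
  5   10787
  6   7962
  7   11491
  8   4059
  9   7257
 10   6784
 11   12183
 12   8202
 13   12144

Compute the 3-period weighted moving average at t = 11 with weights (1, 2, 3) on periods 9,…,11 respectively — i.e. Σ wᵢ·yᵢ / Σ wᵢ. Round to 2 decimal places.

Weighted sum: 1·7257 + 2·6784 + 3·12183 = 7257 + 13568 + 36549 = 57374
Weight total: 1 + 2 + 3 = 6
WMA = 57374 / 6 = 9562.33

9562.33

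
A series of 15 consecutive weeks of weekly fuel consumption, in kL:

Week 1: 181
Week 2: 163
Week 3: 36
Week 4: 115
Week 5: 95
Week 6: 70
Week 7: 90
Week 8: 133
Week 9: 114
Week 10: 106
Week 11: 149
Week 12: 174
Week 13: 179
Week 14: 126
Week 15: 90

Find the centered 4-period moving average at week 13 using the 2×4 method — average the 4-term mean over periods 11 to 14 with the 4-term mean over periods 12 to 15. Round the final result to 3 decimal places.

Sum over 11–14: 149 + 174 + 179 + 126 = 628
Sum over 12–15: 174 + 179 + 126 + 90 = 569
CMA at t=13 = (628 + 569) / (2·4) = 1197 / 8 = 149.625

149.625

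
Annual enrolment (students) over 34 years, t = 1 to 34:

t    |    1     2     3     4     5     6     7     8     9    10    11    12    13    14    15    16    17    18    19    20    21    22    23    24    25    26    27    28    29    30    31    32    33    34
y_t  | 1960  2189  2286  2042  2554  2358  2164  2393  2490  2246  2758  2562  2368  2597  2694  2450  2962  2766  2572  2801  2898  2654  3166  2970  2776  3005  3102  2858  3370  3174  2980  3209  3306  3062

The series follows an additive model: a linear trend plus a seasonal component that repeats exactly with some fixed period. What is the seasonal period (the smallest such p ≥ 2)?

First differences y_{t+1} − y_t: 229, 97, -244, 512, -196, -194, 229, 97, -244, 512, -196, -194, 229, 97, …
The difference pattern repeats every 6 terms and not for any smaller step, so p = 6.

6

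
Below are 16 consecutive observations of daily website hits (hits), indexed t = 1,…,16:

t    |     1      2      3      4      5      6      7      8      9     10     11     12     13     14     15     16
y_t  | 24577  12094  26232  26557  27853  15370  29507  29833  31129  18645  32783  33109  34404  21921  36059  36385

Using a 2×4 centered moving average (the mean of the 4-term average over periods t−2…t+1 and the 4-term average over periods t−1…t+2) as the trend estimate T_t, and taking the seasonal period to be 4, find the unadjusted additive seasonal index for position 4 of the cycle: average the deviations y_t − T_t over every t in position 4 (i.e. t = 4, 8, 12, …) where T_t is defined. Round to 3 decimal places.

Season position 4 occurs at t = 4, 8, 12 (where T_t is defined).
t=4: T_4 = 23593.50000; y_4 − T_4 = 26557 − 23593.50000 = 2963.50000
t=8: T_8 = 26869.12500; y_8 − T_8 = 29833 − 26869.12500 = 2963.87500
t=12: T_12 = 30144.75000; y_12 − T_12 = 33109 − 30144.75000 = 2964.25000
Mean deviation: (2963.50000 + 2963.87500 + 2964.25000) / 3 = 2963.875

2963.875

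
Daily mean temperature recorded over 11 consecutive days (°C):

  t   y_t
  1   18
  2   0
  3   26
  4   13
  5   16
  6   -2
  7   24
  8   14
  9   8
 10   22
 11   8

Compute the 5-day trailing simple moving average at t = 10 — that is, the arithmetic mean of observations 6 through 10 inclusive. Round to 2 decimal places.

13.20

Sum of periods 6–10: (-2) + 24 + 14 + 8 + 22 = 66
Divide by 5: 66 / 5 = 13.20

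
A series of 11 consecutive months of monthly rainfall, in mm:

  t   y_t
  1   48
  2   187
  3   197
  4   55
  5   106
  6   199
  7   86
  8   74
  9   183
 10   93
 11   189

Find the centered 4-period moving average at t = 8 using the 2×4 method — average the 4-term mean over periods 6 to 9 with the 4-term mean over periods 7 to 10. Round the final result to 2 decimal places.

122.25

Sum over 6–9: 199 + 86 + 74 + 183 = 542
Sum over 7–10: 86 + 74 + 183 + 93 = 436
CMA at t=8 = (542 + 436) / (2·4) = 978 / 8 = 122.25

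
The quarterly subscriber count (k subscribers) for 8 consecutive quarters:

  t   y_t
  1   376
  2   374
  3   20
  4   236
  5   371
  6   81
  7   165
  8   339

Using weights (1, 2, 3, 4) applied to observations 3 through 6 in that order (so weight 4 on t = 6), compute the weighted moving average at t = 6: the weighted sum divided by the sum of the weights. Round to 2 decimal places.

Weighted sum: 1·20 + 2·236 + 3·371 + 4·81 = 20 + 472 + 1113 + 324 = 1929
Weight total: 1 + 2 + 3 + 4 = 10
WMA = 1929 / 10 = 192.90

192.90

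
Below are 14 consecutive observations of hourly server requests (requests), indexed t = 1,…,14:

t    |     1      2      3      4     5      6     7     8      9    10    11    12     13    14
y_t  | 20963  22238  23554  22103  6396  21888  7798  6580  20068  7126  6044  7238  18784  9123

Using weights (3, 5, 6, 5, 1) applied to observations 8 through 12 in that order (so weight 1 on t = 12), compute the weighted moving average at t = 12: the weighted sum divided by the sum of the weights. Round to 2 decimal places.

10014.70

Weighted sum: 3·6580 + 5·20068 + 6·7126 + 5·6044 + 1·7238 = 19740 + 100340 + 42756 + 30220 + 7238 = 200294
Weight total: 3 + 5 + 6 + 5 + 1 = 20
WMA = 200294 / 20 = 10014.70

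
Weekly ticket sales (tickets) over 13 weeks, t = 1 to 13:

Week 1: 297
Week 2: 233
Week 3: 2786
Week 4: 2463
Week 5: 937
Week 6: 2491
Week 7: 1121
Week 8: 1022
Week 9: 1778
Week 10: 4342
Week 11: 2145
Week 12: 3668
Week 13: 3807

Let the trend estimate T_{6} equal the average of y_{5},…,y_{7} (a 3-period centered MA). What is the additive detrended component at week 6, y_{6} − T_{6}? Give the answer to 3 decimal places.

974.667

Trend T_6 = (937 + 2491 + 1121) / 3 = 4549/3 = 1516.33333
Detrended value: 2491 − 1516.33333 = 974.667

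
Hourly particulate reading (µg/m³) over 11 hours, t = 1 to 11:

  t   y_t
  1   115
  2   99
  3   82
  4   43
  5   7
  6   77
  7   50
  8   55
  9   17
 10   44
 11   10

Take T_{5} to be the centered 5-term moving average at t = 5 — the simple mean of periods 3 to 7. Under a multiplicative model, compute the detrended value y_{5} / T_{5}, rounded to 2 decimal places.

0.14

Trend T_5 = (82 + 43 + 7 + 77 + 50) / 5 = 259/5 = 51.8000
Ratio to trend: 7 / 51.8000 = 0.14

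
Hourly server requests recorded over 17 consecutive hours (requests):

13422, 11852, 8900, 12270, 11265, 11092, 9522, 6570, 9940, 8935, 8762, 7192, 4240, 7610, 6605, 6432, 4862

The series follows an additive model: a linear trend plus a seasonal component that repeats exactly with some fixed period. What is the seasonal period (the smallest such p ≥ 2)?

5

First differences y_{t+1} − y_t: -1570, -2952, 3370, -1005, -173, -1570, -2952, 3370, -1005, -173, -1570, -2952, …
The difference pattern repeats every 5 terms and not for any smaller step, so p = 5.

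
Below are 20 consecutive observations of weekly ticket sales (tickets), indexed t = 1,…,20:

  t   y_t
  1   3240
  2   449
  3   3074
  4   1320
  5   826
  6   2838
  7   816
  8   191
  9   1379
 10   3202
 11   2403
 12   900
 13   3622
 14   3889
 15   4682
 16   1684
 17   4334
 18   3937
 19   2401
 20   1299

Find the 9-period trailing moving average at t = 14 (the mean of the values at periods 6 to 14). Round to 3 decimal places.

Sum of periods 6–14: 2838 + 816 + 191 + 1379 + 3202 + 2403 + 900 + 3622 + 3889 = 19240
Divide by 9: 19240 / 9 = 2137.778

2137.778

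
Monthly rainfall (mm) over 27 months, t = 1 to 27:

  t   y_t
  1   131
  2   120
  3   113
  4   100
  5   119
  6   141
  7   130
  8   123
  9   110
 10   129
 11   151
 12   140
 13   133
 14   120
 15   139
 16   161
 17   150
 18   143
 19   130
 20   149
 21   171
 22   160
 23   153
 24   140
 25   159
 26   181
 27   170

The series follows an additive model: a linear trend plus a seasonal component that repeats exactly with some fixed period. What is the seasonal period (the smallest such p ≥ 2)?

First differences y_{t+1} − y_t: -11, -7, -13, 19, 22, -11, -7, -13, 19, 22, -11, -7, …
The difference pattern repeats every 5 terms and not for any smaller step, so p = 5.

5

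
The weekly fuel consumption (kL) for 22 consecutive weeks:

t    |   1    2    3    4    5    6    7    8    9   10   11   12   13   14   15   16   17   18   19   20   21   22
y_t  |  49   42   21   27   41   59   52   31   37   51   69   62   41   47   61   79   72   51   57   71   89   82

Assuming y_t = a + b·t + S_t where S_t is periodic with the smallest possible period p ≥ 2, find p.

First differences y_{t+1} − y_t: -7, -21, 6, 14, 18, -7, -21, 6, 14, 18, -7, -21, …
The difference pattern repeats every 5 terms and not for any smaller step, so p = 5.

5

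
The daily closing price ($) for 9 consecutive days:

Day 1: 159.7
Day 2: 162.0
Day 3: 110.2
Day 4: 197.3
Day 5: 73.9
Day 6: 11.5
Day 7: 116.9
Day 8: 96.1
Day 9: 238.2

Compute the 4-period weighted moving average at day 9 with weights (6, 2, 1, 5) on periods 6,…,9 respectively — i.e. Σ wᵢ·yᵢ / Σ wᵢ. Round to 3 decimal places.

Weighted sum: 6·11.5 + 2·116.9 + 1·96.1 + 5·238.2 = 69.0 + 233.8 + 96.1 + 1191.0 = 1589.9
Weight total: 6 + 2 + 1 + 5 = 14
WMA = 1589.9 / 14 = 113.564

113.564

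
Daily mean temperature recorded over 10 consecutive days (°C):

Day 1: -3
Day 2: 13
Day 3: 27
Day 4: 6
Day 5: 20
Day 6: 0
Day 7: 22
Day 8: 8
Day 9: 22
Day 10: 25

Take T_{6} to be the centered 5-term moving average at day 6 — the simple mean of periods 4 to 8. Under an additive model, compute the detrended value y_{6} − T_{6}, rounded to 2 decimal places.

Trend T_6 = (6 + 20 + 0 + 22 + 8) / 5 = 56/5 = 11.2000
Detrended value: 0 − 11.2000 = -11.20

-11.20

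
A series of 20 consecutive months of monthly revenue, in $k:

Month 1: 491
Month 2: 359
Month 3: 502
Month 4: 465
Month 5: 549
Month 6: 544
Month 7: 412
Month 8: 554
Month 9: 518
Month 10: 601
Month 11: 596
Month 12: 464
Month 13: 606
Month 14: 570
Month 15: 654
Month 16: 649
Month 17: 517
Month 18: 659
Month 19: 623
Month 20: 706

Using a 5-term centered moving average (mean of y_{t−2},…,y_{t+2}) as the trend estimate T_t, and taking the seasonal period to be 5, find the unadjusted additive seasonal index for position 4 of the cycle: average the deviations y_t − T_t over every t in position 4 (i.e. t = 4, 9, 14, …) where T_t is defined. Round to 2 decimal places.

Season position 4 occurs at t = 4, 9, 14 (where T_t is defined).
t=4: T_4 = 483.8000; y_4 − T_4 = 465 − 483.8000 = -18.8000
t=9: T_9 = 536.2000; y_9 − T_9 = 518 − 536.2000 = -18.2000
t=14: T_14 = 588.6000; y_14 − T_14 = 570 − 588.6000 = -18.6000
Mean deviation: (-18.8000 + -18.2000 + -18.6000) / 3 = -18.53

-18.53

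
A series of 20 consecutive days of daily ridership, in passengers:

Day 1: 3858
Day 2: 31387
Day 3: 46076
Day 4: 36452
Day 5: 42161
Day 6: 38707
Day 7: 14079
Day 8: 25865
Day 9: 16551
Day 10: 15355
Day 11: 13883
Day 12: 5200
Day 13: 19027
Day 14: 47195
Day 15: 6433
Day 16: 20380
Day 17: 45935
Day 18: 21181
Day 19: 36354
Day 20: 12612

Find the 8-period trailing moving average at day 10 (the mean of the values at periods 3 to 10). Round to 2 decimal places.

Sum of periods 3–10: 46076 + 36452 + 42161 + 38707 + 14079 + 25865 + 16551 + 15355 = 235246
Divide by 8: 235246 / 8 = 29405.75

29405.75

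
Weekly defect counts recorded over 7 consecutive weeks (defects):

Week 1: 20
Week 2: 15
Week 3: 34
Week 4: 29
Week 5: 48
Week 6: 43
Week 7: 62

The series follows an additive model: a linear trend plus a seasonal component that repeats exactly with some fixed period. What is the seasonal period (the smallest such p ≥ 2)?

2

First differences y_{t+1} − y_t: -5, 19, -5, 19, -5, 19, …
The difference pattern repeats every 2 terms and not for any smaller step, so p = 2.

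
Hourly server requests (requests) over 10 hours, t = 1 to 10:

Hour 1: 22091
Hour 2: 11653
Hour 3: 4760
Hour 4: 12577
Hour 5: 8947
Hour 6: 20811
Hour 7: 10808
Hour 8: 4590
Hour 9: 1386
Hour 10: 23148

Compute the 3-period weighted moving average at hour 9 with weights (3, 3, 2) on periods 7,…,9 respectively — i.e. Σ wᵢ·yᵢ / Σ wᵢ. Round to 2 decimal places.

6120.75

Weighted sum: 3·10808 + 3·4590 + 2·1386 = 32424 + 13770 + 2772 = 48966
Weight total: 3 + 3 + 2 = 8
WMA = 48966 / 8 = 6120.75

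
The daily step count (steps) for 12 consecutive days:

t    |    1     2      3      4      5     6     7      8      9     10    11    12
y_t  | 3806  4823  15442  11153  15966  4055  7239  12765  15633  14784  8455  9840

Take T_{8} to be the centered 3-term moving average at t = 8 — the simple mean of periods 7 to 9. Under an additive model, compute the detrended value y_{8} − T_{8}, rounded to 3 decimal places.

Trend T_8 = (7239 + 12765 + 15633) / 3 = 35637/3 = 11879.00000
Detrended value: 12765 − 11879.00000 = 886.000

886.000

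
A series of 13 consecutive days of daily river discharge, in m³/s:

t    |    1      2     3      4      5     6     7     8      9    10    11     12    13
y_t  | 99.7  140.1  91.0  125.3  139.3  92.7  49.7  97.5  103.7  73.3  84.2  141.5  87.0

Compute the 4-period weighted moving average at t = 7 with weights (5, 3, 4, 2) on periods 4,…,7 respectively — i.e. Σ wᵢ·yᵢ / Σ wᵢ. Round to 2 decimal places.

108.19

Weighted sum: 5·125.3 + 3·139.3 + 4·92.7 + 2·49.7 = 626.5 + 417.9 + 370.8 + 99.4 = 1514.6
Weight total: 5 + 3 + 4 + 2 = 14
WMA = 1514.6 / 14 = 108.19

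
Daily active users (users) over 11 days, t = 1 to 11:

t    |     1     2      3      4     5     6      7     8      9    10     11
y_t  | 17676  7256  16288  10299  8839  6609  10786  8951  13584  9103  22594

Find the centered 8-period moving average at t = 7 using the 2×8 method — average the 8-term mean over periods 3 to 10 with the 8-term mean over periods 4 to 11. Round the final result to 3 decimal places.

10951.500

Sum over 3–10: 16288 + 10299 + 8839 + 6609 + 10786 + 8951 + 13584 + 9103 = 84459
Sum over 4–11: 10299 + 8839 + 6609 + 10786 + 8951 + 13584 + 9103 + 22594 = 90765
CMA at t=7 = (84459 + 90765) / (2·8) = 175224 / 16 = 10951.500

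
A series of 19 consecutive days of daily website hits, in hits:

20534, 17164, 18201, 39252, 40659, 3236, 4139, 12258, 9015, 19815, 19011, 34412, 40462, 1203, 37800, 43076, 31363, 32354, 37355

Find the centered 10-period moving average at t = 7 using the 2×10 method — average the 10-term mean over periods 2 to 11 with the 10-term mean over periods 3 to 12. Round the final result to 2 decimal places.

19137.40

Sum over 2–11: 17164 + 18201 + 39252 + 40659 + 3236 + 4139 + 12258 + 9015 + 19815 + 19011 = 182750
Sum over 3–12: 18201 + 39252 + 40659 + 3236 + 4139 + 12258 + 9015 + 19815 + 19011 + 34412 = 199998
CMA at t=7 = (182750 + 199998) / (2·10) = 382748 / 20 = 19137.40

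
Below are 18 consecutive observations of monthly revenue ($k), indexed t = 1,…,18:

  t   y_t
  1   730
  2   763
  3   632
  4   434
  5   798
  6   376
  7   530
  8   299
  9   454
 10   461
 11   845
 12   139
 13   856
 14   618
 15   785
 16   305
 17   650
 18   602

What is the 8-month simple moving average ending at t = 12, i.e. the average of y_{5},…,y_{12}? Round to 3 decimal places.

487.750

Sum of periods 5–12: 798 + 376 + 530 + 299 + 454 + 461 + 845 + 139 = 3902
Divide by 8: 3902 / 8 = 487.750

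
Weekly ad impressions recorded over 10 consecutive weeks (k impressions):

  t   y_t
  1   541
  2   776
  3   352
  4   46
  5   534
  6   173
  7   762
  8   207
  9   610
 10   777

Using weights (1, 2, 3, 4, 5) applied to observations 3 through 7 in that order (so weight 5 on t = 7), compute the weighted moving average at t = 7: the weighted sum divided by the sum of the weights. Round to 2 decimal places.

Weighted sum: 1·352 + 2·46 + 3·534 + 4·173 + 5·762 = 352 + 92 + 1602 + 692 + 3810 = 6548
Weight total: 1 + 2 + 3 + 4 + 5 = 15
WMA = 6548 / 15 = 436.53

436.53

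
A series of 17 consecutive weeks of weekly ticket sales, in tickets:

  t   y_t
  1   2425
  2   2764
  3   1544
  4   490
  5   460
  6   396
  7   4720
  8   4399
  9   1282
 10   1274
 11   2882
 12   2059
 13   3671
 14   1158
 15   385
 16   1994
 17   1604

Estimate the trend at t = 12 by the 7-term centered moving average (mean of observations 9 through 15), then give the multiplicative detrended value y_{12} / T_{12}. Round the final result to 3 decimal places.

1.134

Trend T_12 = (1282 + 1274 + 2882 + 2059 + 3671 + 1158 + 385) / 7 = 12711/7 = 1815.85714
Ratio to trend: 2059 / 1815.85714 = 1.134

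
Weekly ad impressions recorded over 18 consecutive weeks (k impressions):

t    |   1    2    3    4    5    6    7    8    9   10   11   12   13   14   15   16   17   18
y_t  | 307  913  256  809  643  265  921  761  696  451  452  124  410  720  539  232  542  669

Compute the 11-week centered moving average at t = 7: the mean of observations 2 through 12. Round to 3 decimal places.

Sum of periods 2–12: 913 + 256 + 809 + 643 + 265 + 921 + 761 + 696 + 451 + 452 + 124 = 6291
Divide by 11: 6291 / 11 = 571.909

571.909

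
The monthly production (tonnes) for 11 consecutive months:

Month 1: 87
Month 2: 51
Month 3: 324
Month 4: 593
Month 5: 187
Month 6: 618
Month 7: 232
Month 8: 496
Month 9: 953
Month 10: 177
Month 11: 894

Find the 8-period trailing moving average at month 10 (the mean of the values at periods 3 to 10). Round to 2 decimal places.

447.50

Sum of periods 3–10: 324 + 593 + 187 + 618 + 232 + 496 + 953 + 177 = 3580
Divide by 8: 3580 / 8 = 447.50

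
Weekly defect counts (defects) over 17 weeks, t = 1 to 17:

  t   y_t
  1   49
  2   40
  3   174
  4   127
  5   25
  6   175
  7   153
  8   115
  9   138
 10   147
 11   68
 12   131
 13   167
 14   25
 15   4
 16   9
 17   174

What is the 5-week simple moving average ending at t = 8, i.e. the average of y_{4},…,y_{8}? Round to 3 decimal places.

119.000

Sum of periods 4–8: 127 + 25 + 175 + 153 + 115 = 595
Divide by 5: 595 / 5 = 119.000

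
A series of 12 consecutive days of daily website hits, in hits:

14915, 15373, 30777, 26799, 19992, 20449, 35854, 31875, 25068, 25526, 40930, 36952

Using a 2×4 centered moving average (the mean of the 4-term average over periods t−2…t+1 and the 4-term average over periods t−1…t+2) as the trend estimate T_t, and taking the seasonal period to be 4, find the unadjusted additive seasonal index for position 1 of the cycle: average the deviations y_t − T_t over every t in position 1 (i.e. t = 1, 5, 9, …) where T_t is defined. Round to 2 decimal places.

Season position 1 occurs at t = 5, 9 (where T_t is defined).
t=5: T_5 = 25138.8750; y_5 − T_5 = 19992 − 25138.8750 = -5146.8750
t=9: T_9 = 30215.2500; y_9 − T_9 = 25068 − 30215.2500 = -5147.2500
Mean deviation: (-5146.8750 + -5147.2500) / 2 = -5147.06

-5147.06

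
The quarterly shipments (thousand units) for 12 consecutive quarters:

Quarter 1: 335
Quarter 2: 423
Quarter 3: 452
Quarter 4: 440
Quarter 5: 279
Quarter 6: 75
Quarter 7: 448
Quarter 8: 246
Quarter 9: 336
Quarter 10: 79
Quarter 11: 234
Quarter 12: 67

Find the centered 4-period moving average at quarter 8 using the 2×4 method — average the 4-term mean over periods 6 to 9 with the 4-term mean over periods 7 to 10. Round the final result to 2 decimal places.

Sum over 6–9: 75 + 448 + 246 + 336 = 1105
Sum over 7–10: 448 + 246 + 336 + 79 = 1109
CMA at t=8 = (1105 + 1109) / (2·4) = 2214 / 8 = 276.75

276.75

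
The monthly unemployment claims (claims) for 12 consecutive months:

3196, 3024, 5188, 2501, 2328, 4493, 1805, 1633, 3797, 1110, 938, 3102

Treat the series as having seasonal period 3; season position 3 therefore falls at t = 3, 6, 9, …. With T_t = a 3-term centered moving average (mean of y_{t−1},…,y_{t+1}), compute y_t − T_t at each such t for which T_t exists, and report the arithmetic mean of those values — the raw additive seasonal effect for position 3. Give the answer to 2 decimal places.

Season position 3 occurs at t = 3, 6, 9 (where T_t is defined).
t=3: T_3 = 3571.0000; y_3 − T_3 = 5188 − 3571.0000 = 1617.0000
t=6: T_6 = 2875.3333; y_6 − T_6 = 4493 − 2875.3333 = 1617.6667
t=9: T_9 = 2180.0000; y_9 − T_9 = 3797 − 2180.0000 = 1617.0000
Mean deviation: (1617.0000 + 1617.6667 + 1617.0000) / 3 = 1617.22

1617.22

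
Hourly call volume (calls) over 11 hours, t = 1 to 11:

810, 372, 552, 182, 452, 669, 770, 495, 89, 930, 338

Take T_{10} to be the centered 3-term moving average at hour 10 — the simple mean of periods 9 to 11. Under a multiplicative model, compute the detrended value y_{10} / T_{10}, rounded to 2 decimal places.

Trend T_10 = (89 + 930 + 338) / 3 = 1357/3 = 452.3333
Ratio to trend: 930 / 452.3333 = 2.06

2.06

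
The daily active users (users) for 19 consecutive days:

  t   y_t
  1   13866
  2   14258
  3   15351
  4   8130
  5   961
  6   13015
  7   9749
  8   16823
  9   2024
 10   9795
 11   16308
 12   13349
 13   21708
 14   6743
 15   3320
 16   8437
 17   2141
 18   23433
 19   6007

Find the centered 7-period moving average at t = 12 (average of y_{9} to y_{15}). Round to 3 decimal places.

10463.857

Sum of periods 9–15: 2024 + 9795 + 16308 + 13349 + 21708 + 6743 + 3320 = 73247
Divide by 7: 73247 / 7 = 10463.857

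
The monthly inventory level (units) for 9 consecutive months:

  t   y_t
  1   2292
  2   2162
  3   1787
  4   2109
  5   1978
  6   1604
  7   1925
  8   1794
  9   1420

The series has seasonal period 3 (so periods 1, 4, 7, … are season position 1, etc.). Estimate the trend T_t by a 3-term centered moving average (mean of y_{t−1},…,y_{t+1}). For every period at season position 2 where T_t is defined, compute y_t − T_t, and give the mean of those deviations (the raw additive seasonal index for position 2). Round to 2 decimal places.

81.22

Season position 2 occurs at t = 2, 5, 8 (where T_t is defined).
t=2: T_2 = 2080.3333; y_2 − T_2 = 2162 − 2080.3333 = 81.6667
t=5: T_5 = 1897.0000; y_5 − T_5 = 1978 − 1897.0000 = 81.0000
t=8: T_8 = 1713.0000; y_8 − T_8 = 1794 − 1713.0000 = 81.0000
Mean deviation: (81.6667 + 81.0000 + 81.0000) / 3 = 81.22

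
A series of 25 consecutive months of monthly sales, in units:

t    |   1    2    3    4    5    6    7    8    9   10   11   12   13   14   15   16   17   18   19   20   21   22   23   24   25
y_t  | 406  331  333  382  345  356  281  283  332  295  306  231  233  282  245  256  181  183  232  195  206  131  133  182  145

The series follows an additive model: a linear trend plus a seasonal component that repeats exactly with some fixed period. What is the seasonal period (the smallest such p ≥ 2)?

5

First differences y_{t+1} − y_t: -75, 2, 49, -37, 11, -75, 2, 49, -37, 11, -75, 2, …
The difference pattern repeats every 5 terms and not for any smaller step, so p = 5.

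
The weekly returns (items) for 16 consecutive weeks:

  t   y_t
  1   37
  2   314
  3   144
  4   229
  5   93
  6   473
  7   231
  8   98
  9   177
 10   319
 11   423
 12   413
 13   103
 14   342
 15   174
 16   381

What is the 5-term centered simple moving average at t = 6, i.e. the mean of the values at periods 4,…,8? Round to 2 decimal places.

Sum of periods 4–8: 229 + 93 + 473 + 231 + 98 = 1124
Divide by 5: 1124 / 5 = 224.80

224.80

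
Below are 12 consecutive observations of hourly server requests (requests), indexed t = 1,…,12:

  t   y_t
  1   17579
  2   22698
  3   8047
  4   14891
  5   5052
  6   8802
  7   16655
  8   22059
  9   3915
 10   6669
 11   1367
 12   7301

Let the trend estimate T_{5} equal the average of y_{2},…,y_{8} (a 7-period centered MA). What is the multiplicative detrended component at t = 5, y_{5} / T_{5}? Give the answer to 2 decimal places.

Trend T_5 = (22698 + 8047 + 14891 + 5052 + 8802 + 16655 + 22059) / 7 = 98204/7 = 14029.1429
Ratio to trend: 5052 / 14029.1429 = 0.36

0.36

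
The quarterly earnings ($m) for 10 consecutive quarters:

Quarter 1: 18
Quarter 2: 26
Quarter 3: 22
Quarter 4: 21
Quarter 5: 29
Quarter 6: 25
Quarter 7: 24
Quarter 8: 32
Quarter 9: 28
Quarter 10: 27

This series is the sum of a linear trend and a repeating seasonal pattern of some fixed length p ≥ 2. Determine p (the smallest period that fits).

First differences y_{t+1} − y_t: 8, -4, -1, 8, -4, -1, 8, -4, …
The difference pattern repeats every 3 terms and not for any smaller step, so p = 3.

3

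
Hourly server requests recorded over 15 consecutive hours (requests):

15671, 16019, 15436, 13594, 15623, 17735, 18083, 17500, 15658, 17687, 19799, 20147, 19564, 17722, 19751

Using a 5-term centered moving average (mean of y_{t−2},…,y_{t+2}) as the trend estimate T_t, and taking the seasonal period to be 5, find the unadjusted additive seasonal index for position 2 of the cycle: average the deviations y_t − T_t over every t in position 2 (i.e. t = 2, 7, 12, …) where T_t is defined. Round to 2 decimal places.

Season position 2 occurs at t = 7, 12 (where T_t is defined).
t=7: T_7 = 16919.8000; y_7 − T_7 = 18083 − 16919.8000 = 1163.2000
t=12: T_12 = 18983.8000; y_12 − T_12 = 20147 − 18983.8000 = 1163.2000
Mean deviation: (1163.2000 + 1163.2000) / 2 = 1163.20

1163.20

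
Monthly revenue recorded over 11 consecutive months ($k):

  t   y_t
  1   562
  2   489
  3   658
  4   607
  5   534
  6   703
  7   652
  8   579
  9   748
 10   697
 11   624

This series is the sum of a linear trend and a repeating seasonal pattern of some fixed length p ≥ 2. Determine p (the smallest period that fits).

First differences y_{t+1} − y_t: -73, 169, -51, -73, 169, -51, -73, 169, …
The difference pattern repeats every 3 terms and not for any smaller step, so p = 3.

3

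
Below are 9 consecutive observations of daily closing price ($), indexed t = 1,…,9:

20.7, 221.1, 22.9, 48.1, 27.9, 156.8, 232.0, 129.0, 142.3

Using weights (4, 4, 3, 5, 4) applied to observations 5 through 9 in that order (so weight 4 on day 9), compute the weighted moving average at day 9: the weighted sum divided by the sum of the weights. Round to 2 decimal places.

132.45

Weighted sum: 4·27.9 + 4·156.8 + 3·232.0 + 5·129.0 + 4·142.3 = 111.6 + 627.2 + 696.0 + 645.0 + 569.2 = 2649.0
Weight total: 4 + 4 + 3 + 5 + 4 = 20
WMA = 2649.0 / 20 = 132.45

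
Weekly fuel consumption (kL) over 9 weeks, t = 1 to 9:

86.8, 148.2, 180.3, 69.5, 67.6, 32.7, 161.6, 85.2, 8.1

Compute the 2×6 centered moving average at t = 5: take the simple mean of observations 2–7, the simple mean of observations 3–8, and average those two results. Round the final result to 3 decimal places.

104.733

Sum over 2–7: 148.2 + 180.3 + 69.5 + 67.6 + 32.7 + 161.6 = 659.9
Sum over 3–8: 180.3 + 69.5 + 67.6 + 32.7 + 161.6 + 85.2 = 596.9
CMA at t=5 = (659.9 + 596.9) / (2·6) = 1256.8 / 12 = 104.733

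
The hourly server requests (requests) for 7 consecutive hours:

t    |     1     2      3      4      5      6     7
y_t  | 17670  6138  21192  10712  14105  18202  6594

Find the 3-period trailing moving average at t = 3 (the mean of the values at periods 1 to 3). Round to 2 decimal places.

Sum of periods 1–3: 17670 + 6138 + 21192 = 45000
Divide by 3: 45000 / 3 = 15000.00

15000.00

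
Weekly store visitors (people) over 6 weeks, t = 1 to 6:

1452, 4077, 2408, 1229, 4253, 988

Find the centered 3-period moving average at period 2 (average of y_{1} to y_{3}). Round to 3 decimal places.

Sum of periods 1–3: 1452 + 4077 + 2408 = 7937
Divide by 3: 7937 / 3 = 2645.667

2645.667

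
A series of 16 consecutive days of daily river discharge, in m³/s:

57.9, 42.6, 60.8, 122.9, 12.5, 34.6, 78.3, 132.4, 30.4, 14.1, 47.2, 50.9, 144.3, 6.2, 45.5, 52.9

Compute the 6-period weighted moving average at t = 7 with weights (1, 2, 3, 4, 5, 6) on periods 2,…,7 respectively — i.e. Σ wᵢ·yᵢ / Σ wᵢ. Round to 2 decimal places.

58.37

Weighted sum: 1·42.6 + 2·60.8 + 3·122.9 + 4·12.5 + 5·34.6 + 6·78.3 = 42.6 + 121.6 + 368.7 + 50.0 + 173.0 + 469.8 = 1225.7
Weight total: 1 + 2 + 3 + 4 + 5 + 6 = 21
WMA = 1225.7 / 21 = 58.37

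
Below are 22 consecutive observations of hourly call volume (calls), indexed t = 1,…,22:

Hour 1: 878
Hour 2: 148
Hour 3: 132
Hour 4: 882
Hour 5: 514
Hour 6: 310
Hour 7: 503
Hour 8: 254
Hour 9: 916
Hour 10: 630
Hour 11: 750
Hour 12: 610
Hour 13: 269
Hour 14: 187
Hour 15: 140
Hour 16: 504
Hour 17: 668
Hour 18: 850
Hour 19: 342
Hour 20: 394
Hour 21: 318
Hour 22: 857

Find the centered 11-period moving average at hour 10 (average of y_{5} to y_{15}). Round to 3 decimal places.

462.091

Sum of periods 5–15: 514 + 310 + 503 + 254 + 916 + 630 + 750 + 610 + 269 + 187 + 140 = 5083
Divide by 11: 5083 / 11 = 462.091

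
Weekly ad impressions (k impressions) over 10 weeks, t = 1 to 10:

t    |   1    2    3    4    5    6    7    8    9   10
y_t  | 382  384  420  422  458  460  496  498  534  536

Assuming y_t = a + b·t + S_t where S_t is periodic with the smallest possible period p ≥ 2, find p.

2

First differences y_{t+1} − y_t: 2, 36, 2, 36, 2, 36, …
The difference pattern repeats every 2 terms and not for any smaller step, so p = 2.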